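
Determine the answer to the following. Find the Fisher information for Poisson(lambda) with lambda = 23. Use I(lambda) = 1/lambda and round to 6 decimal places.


Fisher information for Poisson: I(lambda) = 1/lambda.
lambda = 23.
I(lambda) = 1/23 = 0.043478

0.043478


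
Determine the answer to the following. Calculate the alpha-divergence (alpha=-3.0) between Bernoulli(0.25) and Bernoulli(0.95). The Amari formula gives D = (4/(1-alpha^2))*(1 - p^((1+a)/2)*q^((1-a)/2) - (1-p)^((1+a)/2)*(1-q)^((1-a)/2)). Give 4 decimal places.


Amari alpha-divergence:
D = (4/(1-alpha^2))*(1 - p^((1+a)/2)*q^((1-a)/2) - (1-p)^((1+a)/2)*(1-q)^((1-a)/2)).
alpha = -3.0, p = 0.25, q = 0.95.
e1 = (1+alpha)/2 = -1.0, e2 = (1-alpha)/2 = 2.0.
t1 = p^e1 * q^e2 = 0.25^-1.0 * 0.95^2.0 = 3.61.
t2 = (1-p)^e1 * (1-q)^e2 = 0.75^-1.0 * 0.05^2.0 = 0.003333.
4/(1-alpha^2) = -0.5.
D = -0.5*(1 - 3.61 - 0.003333) = 1.3067

1.3067


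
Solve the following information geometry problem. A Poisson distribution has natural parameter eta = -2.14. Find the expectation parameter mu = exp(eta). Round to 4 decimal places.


Expectation parameter for Poisson exponential family:
mu = exp(eta).
eta = -2.14.
mu = exp(-2.14) = 0.1177

0.1177


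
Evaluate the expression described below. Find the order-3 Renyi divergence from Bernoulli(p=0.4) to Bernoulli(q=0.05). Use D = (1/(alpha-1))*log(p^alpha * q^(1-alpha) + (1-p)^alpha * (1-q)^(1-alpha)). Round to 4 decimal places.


Renyi divergence of order alpha between Bernoulli distributions:
D = (1/(alpha-1))*log(p^alpha * q^(1-alpha) + (1-p)^alpha * (1-q)^(1-alpha)).
alpha = 3, p = 0.4, q = 0.05.
p^alpha * q^(1-alpha) = 0.4^3 * 0.05^-2 = 25.6.
(1-p)^alpha * (1-q)^(1-alpha) = 0.6^3 * 0.95^-2 = 0.239335.
sum = 25.6 + 0.239335 = 25.839335.
D = (1/2)*log(25.839335) = 1.6259

1.6259


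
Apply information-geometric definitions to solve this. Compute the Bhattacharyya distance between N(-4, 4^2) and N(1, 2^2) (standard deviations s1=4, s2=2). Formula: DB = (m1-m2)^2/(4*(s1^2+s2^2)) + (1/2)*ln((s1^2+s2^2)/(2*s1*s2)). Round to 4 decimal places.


Bhattacharyya distance between two Gaussians:
DB = (m1-m2)^2/(4*(s1^2+s2^2)) + (1/2)*ln((s1^2+s2^2)/(2*s1*s2)).
(m1-m2)^2 = (-5)^2 = 25.
s1^2+s2^2 = 16 + 4 = 20.
term1 = 25/80 = 0.3125.
term2 = 0.5*ln(20/16.0) = 0.111572.
DB = 0.3125 + 0.111572 = 0.4241

0.4241


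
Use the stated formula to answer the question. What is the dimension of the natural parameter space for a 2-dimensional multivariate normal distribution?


Exponential family dimension calculation:
For 2-dim MVN: mean has 2 params, covariance has 2*3/2 = 3 unique entries.
Total dim = 2 + 3 = 5.

5


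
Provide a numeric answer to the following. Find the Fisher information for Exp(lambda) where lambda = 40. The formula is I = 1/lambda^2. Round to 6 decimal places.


Fisher information for exponential: I(lambda) = 1/lambda^2.
lambda = 40, lambda^2 = 1600.
I = 1/1600 = 0.000625

0.000625


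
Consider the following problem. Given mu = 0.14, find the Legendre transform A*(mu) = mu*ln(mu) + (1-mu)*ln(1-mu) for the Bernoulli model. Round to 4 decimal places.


Legendre transform for Bernoulli:
A*(mu) = mu*log(mu) + (1-mu)*log(1-mu).
mu = 0.14, 1-mu = 0.86.
mu*log(mu) = 0.14*log(0.14) = -0.275256.
(1-mu)*log(1-mu) = 0.86*log(0.86) = -0.129708.
A* = -0.275256 + -0.129708 = -0.4050

-0.4050


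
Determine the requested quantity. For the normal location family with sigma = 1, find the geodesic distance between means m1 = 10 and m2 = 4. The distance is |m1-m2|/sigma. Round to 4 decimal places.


On the fixed-variance normal subfamily, geodesic distance = |m1-m2|/sigma.
|10 - 4| = 6.
sigma = 1.
d = 6/1 = 6.0000

6.0000


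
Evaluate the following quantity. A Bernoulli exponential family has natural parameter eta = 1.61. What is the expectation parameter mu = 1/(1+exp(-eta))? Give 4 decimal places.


Dual coordinate (expectation parameter) for Bernoulli:
mu = 1/(1+exp(-eta)).
eta = 1.61.
exp(-eta) = exp(-1.61) = 0.199888.
mu = 1/(1+0.199888) = 0.8334

0.8334


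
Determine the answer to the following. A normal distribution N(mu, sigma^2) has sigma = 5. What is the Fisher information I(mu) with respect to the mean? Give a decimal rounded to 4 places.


The Fisher information for the mean of a normal distribution is I(mu) = 1/sigma^2.
sigma = 5, so sigma^2 = 25.
I(mu) = 1/25 = 0.0400

0.0400


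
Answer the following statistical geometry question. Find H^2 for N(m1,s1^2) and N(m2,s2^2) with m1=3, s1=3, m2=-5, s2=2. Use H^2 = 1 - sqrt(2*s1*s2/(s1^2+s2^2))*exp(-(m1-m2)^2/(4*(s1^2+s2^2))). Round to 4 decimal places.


Squared Hellinger distance for Gaussians:
H^2 = 1 - sqrt(2*s1*s2/(s1^2+s2^2)) * exp(-(m1-m2)^2/(4*(s1^2+s2^2))).
s1^2 = 9, s2^2 = 4, s1^2+s2^2 = 13.
sqrt(2*3*2/(13)) = 0.960769.
(m1-m2)^2 = (8)^2 = 64.
exp(-64/(4*13)) = exp(-1.230769) = 0.292068.
H^2 = 1 - 0.960769*0.292068 = 0.7194

0.7194


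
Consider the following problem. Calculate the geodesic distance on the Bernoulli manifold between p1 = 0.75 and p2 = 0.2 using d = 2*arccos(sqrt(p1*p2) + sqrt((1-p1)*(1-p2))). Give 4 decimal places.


Geodesic distance on Bernoulli manifold:
d(p1,p2) = 2*arccos(sqrt(p1*p2) + sqrt((1-p1)*(1-p2))).
sqrt(p1*p2) = sqrt(0.75*0.2) = 0.387298.
sqrt((1-p1)*(1-p2)) = sqrt(0.25*0.8) = 0.447214.
arg = 0.387298 + 0.447214 = 0.834512.
d = 2*arccos(0.834512) = 1.1671

1.1671


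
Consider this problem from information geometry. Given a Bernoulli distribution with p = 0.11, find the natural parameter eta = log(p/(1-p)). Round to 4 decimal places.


Natural parameter for Bernoulli: eta = log(p/(1-p)).
p = 0.11, 1-p = 0.89.
p/(1-p) = 0.123596.
eta = log(0.123596) = -2.0907

-2.0907


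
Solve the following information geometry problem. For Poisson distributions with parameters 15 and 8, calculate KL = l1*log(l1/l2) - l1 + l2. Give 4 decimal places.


KL divergence for Poisson:
KL = l1*log(l1/l2) - l1 + l2.
l1 = 15, l2 = 8.
log(15/8) = 0.628609.
l1*log(l1/l2) = 15 * 0.628609 = 9.42913.
KL = 9.42913 - 15 + 8 = 2.4291

2.4291


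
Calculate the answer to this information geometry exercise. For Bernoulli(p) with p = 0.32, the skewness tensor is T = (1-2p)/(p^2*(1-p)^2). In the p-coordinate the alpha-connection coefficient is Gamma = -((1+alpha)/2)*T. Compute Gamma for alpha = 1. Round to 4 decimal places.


Skewness (Amari-Chentsov) tensor: T = (1-2p)/(p^2*(1-p)^2).
p = 0.32, 1-2p = 0.36, p^2 = 0.1024, (1-p)^2 = 0.4624.
T = 0.36/(0.1024 * 0.4624) = 7.602995.
In the p-coordinate, Gamma^(alpha) = Gamma^(0) - (alpha/2)*T with Gamma^(0) = (1/2)*g'(p) = -T/2,
so Gamma^(alpha) = -((1+alpha)/2)*T.
alpha = 1, -(1+alpha)/2 = -1.0.
Gamma = -1.0 * 7.602995 = -7.6030

-7.6030


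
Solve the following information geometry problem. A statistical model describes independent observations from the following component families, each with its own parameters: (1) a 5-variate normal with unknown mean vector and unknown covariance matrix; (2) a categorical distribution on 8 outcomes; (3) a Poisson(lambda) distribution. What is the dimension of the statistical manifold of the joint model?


The dimension of a statistical manifold equals the number of free
(independent) real parameters of the model. For a product of independent
blocks the parameter counts add.
- 5-variate normal: 5 (mean) + 5*6/2 = 15 (symmetric covariance) = 20.
- categorical on 8 outcomes (probabilities sum to 1): 8-1 = 7.
- Poisson (lambda): 1.
Total = 20 + 7 + 1 = 28.
Dimension = 28

28


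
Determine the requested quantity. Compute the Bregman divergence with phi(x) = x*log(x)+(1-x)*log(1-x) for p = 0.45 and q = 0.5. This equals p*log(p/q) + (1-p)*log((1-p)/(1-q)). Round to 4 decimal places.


Bregman divergence with negative entropy generator:
D = p*log(p/q) + (1-p)*log((1-p)/(1-q)).
p = 0.45, q = 0.5.
p*log(p/q) = 0.45*log(0.45/0.5) = -0.047412.
(1-p)*log((1-p)/(1-q)) = 0.55*log(0.55/0.5) = 0.052421.
D = -0.047412 + 0.052421 = 0.0050

0.0050


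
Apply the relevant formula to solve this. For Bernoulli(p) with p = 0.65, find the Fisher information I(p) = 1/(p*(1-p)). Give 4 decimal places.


For Bernoulli(p), Fisher information is I(p) = 1/(p*(1-p)).
p = 0.65, 1-p = 0.35.
p*(1-p) = 0.2275.
I(p) = 1/0.2275 = 4.3956

4.3956


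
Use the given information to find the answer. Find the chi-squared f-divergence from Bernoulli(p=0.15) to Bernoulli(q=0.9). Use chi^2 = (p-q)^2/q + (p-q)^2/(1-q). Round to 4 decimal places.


Chi-squared divergence between Bernoulli distributions:
chi^2 = (p-q)^2/q + (p-q)^2/(1-q).
p = 0.15, q = 0.9, p-q = -0.75.
(p-q)^2 = 0.5625.
term1 = 0.5625/0.9 = 0.625.
term2 = 0.5625/0.1 = 5.625.
chi^2 = 0.625 + 5.625 = 6.2500

6.2500


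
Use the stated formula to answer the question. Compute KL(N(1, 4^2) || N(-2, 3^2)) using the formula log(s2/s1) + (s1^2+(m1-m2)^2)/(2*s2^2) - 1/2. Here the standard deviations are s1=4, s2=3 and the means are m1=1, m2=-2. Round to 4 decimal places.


KL divergence between normal distributions:
KL = log(s2/s1) + (s1^2 + (m1-m2)^2)/(2*s2^2) - 1/2.
log(3/4) = -0.287682.
(4^2 + (1--2)^2)/(2*3^2) = (16 + 9)/18 = 1.388889.
KL = -0.287682 + 1.388889 - 0.5 = 0.6012

0.6012


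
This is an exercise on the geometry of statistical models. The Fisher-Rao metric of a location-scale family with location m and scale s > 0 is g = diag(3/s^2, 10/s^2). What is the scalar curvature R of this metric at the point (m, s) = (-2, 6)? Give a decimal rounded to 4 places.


The metric has the form g = (A dm^2 + B ds^2)/s^2 with A = 3, B = 10.
Substitute u = sqrt(A/B)*m: g = B*(du^2 + ds^2)/s^2, i.e. B times the
Poincare upper half-plane metric, which has constant Gaussian curvature -1.
Scaling a 2D metric by a constant c divides the Gaussian curvature by c,
so K = -1/B = -1/(10) = -0.1000 everywhere (the point (m, s) = (-2, 6) is irrelevant:
the curvature is constant).
Scalar curvature in dimension 2: R = 2K = -2/(10) = -0.2000.

-0.2000


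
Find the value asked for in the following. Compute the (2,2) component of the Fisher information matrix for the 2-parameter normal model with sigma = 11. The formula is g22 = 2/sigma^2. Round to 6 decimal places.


For the 2-parameter normal family, the Fisher metric has:
  g11 = 1/sigma^2, g22 = 2/sigma^2.
sigma = 11, sigma^2 = 121.
g22 = 0.016529

0.016529


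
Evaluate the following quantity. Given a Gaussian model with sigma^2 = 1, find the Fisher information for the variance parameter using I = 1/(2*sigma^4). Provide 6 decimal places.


Fisher information for variance: I(sigma^2) = 1/(2*sigma^4).
sigma^2 = 1, so sigma^4 = 1.
I = 1/(2*1) = 1/2 = 0.500000

0.500000


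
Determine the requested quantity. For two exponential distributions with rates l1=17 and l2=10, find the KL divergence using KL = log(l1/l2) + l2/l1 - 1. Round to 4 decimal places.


KL divergence for exponential family:
KL = log(l1/l2) + l2/l1 - 1.
log(17/10) = 0.530628.
10/17 = 0.588235.
KL = 0.530628 + 0.588235 - 1 = 0.1189

0.1189


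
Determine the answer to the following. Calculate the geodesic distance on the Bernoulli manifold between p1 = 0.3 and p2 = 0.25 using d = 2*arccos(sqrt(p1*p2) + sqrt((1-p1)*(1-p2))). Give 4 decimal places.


Geodesic distance on Bernoulli manifold:
d(p1,p2) = 2*arccos(sqrt(p1*p2) + sqrt((1-p1)*(1-p2))).
sqrt(p1*p2) = sqrt(0.3*0.25) = 0.273861.
sqrt((1-p1)*(1-p2)) = sqrt(0.7*0.75) = 0.724569.
arg = 0.273861 + 0.724569 = 0.99843.
d = 2*arccos(0.99843) = 0.1121

0.1121


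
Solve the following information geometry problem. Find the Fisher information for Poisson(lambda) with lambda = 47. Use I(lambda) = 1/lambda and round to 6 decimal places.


Fisher information for Poisson: I(lambda) = 1/lambda.
lambda = 47.
I(lambda) = 1/47 = 0.021277

0.021277


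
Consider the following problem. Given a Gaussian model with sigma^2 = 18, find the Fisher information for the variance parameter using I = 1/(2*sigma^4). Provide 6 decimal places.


Fisher information for variance: I(sigma^2) = 1/(2*sigma^4).
sigma^2 = 18, so sigma^4 = 324.
I = 1/(2*324) = 1/648 = 0.001543

0.001543


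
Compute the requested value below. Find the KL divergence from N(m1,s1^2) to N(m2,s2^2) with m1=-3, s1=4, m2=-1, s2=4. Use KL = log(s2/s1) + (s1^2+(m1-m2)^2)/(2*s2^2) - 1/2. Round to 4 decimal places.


KL divergence between normal distributions:
KL = log(s2/s1) + (s1^2 + (m1-m2)^2)/(2*s2^2) - 1/2.
log(4/4) = 0.0.
(4^2 + (-3--1)^2)/(2*4^2) = (16 + 4)/32 = 0.625.
KL = 0.0 + 0.625 - 0.5 = 0.1250

0.1250


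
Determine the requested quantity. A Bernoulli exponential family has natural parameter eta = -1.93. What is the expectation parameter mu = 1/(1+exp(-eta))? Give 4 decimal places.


Dual coordinate (expectation parameter) for Bernoulli:
mu = 1/(1+exp(-eta)).
eta = -1.93.
exp(-eta) = exp(1.93) = 6.88951.
mu = 1/(1+6.88951) = 0.1268

0.1268


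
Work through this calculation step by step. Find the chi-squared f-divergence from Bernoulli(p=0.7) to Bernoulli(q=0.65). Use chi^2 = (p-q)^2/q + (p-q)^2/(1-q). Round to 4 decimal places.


Chi-squared divergence between Bernoulli distributions:
chi^2 = (p-q)^2/q + (p-q)^2/(1-q).
p = 0.7, q = 0.65, p-q = 0.05.
(p-q)^2 = 0.0025.
term1 = 0.0025/0.65 = 0.003846.
term2 = 0.0025/0.35 = 0.007143.
chi^2 = 0.003846 + 0.007143 = 0.0110

0.0110


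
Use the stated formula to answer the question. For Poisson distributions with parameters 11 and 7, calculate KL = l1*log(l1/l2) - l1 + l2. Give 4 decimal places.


KL divergence for Poisson:
KL = l1*log(l1/l2) - l1 + l2.
l1 = 11, l2 = 7.
log(11/7) = 0.451985.
l1*log(l1/l2) = 11 * 0.451985 = 4.971836.
KL = 4.971836 - 11 + 7 = 0.9718

0.9718


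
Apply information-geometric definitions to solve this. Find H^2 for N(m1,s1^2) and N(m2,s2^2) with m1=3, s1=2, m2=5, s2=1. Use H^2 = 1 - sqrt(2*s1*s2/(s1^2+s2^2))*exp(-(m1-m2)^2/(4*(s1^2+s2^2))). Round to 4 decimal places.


Squared Hellinger distance for Gaussians:
H^2 = 1 - sqrt(2*s1*s2/(s1^2+s2^2)) * exp(-(m1-m2)^2/(4*(s1^2+s2^2))).
s1^2 = 4, s2^2 = 1, s1^2+s2^2 = 5.
sqrt(2*2*1/(5)) = 0.894427.
(m1-m2)^2 = (-2)^2 = 4.
exp(-4/(4*5)) = exp(-0.2) = 0.818731.
H^2 = 1 - 0.894427*0.818731 = 0.2677

0.2677


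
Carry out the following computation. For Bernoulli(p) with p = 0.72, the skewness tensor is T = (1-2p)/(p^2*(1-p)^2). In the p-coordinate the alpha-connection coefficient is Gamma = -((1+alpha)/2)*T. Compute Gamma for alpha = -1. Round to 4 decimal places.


Skewness (Amari-Chentsov) tensor: T = (1-2p)/(p^2*(1-p)^2).
p = 0.72, 1-2p = -0.44, p^2 = 0.5184, (1-p)^2 = 0.0784.
T = -0.44/(0.5184 * 0.0784) = -10.82609.
In the p-coordinate, Gamma^(alpha) = Gamma^(0) - (alpha/2)*T with Gamma^(0) = (1/2)*g'(p) = -T/2,
so Gamma^(alpha) = -((1+alpha)/2)*T.
alpha = -1, -(1+alpha)/2 = 0.0.
Gamma = 0.0 * -10.82609 = 0.0000

0.0000


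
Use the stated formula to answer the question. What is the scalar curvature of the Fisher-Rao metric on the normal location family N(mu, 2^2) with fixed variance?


This family has a single free parameter, so its statistical manifold
is 1-dimensional. The Riemann curvature tensor of any 1-dimensional
Riemannian manifold vanishes identically, so R = 0.

0


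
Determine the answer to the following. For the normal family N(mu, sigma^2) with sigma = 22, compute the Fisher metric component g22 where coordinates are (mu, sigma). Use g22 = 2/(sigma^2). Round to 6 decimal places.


For the 2-parameter normal family, the Fisher metric has:
  g11 = 1/sigma^2, g22 = 2/sigma^2.
sigma = 22, sigma^2 = 484.
g22 = 0.004132

0.004132


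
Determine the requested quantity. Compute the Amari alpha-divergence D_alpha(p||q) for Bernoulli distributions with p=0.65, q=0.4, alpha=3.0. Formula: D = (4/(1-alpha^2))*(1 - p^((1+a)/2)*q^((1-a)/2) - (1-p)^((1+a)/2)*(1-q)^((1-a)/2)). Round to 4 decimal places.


Amari alpha-divergence:
D = (4/(1-alpha^2))*(1 - p^((1+a)/2)*q^((1-a)/2) - (1-p)^((1+a)/2)*(1-q)^((1-a)/2)).
alpha = 3.0, p = 0.65, q = 0.4.
e1 = (1+alpha)/2 = 2.0, e2 = (1-alpha)/2 = -1.0.
t1 = p^e1 * q^e2 = 0.65^2.0 * 0.4^-1.0 = 1.05625.
t2 = (1-p)^e1 * (1-q)^e2 = 0.35^2.0 * 0.6^-1.0 = 0.204167.
4/(1-alpha^2) = -0.5.
D = -0.5*(1 - 1.05625 - 0.204167) = 0.1302

0.1302


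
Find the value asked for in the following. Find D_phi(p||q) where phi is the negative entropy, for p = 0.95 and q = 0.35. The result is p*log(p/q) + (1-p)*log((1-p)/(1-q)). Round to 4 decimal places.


Bregman divergence with negative entropy generator:
D = p*log(p/q) + (1-p)*log((1-p)/(1-q)).
p = 0.95, q = 0.35.
p*log(p/q) = 0.95*log(0.95/0.35) = 0.948602.
(1-p)*log((1-p)/(1-q)) = 0.05*log(0.05/0.65) = -0.128247.
D = 0.948602 + -0.128247 = 0.8204

0.8204


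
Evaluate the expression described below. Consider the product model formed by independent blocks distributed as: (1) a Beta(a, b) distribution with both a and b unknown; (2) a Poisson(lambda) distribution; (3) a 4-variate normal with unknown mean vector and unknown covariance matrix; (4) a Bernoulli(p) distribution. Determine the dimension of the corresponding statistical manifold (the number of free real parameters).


The dimension of a statistical manifold equals the number of free
(independent) real parameters of the model. For a product of independent
blocks the parameter counts add.
- Beta (a, b): 2.
- Poisson (lambda): 1.
- 4-variate normal: 4 (mean) + 4*5/2 = 10 (symmetric covariance) = 14.
- Bernoulli (p): 1.
Total = 2 + 1 + 14 + 1 = 18.
Dimension = 18

18


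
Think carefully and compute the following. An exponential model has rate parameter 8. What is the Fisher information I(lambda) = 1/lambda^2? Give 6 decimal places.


Fisher information for exponential: I(lambda) = 1/lambda^2.
lambda = 8, lambda^2 = 64.
I = 1/64 = 0.015625

0.015625


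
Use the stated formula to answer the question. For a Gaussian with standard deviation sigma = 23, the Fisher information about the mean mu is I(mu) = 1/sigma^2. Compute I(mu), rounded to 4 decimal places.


The Fisher information for the mean of a normal distribution is I(mu) = 1/sigma^2.
sigma = 23, so sigma^2 = 529.
I(mu) = 1/529 = 0.0019

0.0019


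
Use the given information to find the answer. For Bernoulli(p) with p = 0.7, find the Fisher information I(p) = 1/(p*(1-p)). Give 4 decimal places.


For Bernoulli(p), Fisher information is I(p) = 1/(p*(1-p)).
p = 0.7, 1-p = 0.3.
p*(1-p) = 0.21.
I(p) = 1/0.21 = 4.7619

4.7619


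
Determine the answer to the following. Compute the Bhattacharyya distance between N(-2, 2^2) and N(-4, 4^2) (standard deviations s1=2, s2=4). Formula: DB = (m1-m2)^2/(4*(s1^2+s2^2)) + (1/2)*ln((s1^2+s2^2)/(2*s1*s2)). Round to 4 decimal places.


Bhattacharyya distance between two Gaussians:
DB = (m1-m2)^2/(4*(s1^2+s2^2)) + (1/2)*ln((s1^2+s2^2)/(2*s1*s2)).
(m1-m2)^2 = (2)^2 = 4.
s1^2+s2^2 = 4 + 16 = 20.
term1 = 4/80 = 0.05.
term2 = 0.5*ln(20/16.0) = 0.111572.
DB = 0.05 + 0.111572 = 0.1616

0.1616


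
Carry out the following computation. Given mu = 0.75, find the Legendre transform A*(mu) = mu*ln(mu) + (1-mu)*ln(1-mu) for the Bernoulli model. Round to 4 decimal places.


Legendre transform for Bernoulli:
A*(mu) = mu*log(mu) + (1-mu)*log(1-mu).
mu = 0.75, 1-mu = 0.25.
mu*log(mu) = 0.75*log(0.75) = -0.215762.
(1-mu)*log(1-mu) = 0.25*log(0.25) = -0.346574.
A* = -0.215762 + -0.346574 = -0.5623

-0.5623


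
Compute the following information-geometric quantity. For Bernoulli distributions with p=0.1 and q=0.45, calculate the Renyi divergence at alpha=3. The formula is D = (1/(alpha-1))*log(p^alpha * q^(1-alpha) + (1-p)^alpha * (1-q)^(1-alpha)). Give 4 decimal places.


Renyi divergence of order alpha between Bernoulli distributions:
D = (1/(alpha-1))*log(p^alpha * q^(1-alpha) + (1-p)^alpha * (1-q)^(1-alpha)).
alpha = 3, p = 0.1, q = 0.45.
p^alpha * q^(1-alpha) = 0.1^3 * 0.45^-2 = 0.004938.
(1-p)^alpha * (1-q)^(1-alpha) = 0.9^3 * 0.55^-2 = 2.409917.
sum = 0.004938 + 2.409917 = 2.414856.
D = (1/2)*log(2.414856) = 0.4408

0.4408


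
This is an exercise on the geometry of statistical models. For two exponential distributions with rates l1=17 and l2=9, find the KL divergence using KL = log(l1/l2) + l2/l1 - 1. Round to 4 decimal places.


KL divergence for exponential family:
KL = log(l1/l2) + l2/l1 - 1.
log(17/9) = 0.635989.
9/17 = 0.529412.
KL = 0.635989 + 0.529412 - 1 = 0.1654

0.1654


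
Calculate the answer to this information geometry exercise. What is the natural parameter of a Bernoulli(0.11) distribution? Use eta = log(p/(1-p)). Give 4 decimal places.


Natural parameter for Bernoulli: eta = log(p/(1-p)).
p = 0.11, 1-p = 0.89.
p/(1-p) = 0.123596.
eta = log(0.123596) = -2.0907

-2.0907


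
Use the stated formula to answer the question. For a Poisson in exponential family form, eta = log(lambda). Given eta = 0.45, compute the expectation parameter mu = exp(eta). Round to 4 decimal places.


Expectation parameter for Poisson exponential family:
mu = exp(eta).
eta = 0.45.
mu = exp(0.45) = 1.5683

1.5683


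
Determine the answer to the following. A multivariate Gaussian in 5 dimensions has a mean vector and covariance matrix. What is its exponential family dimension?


Exponential family dimension calculation:
For 5-dim MVN: mean has 5 params, covariance has 5*6/2 = 15 unique entries.
Total dim = 5 + 15 = 20.

20


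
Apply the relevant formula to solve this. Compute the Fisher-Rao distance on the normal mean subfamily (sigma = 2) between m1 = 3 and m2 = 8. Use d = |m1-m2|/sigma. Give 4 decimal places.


On the fixed-variance normal subfamily, geodesic distance = |m1-m2|/sigma.
|3 - 8| = 5.
sigma = 2.
d = 5/2 = 2.5000

2.5000


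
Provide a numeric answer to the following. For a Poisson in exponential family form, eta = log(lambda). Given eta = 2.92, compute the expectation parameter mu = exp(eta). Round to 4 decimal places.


Expectation parameter for Poisson exponential family:
mu = exp(eta).
eta = 2.92.
mu = exp(2.92) = 18.5413

18.5413


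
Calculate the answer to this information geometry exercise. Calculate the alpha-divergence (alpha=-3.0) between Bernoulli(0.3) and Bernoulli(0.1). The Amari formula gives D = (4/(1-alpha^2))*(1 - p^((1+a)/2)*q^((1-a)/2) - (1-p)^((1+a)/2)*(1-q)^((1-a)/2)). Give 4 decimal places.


Amari alpha-divergence:
D = (4/(1-alpha^2))*(1 - p^((1+a)/2)*q^((1-a)/2) - (1-p)^((1+a)/2)*(1-q)^((1-a)/2)).
alpha = -3.0, p = 0.3, q = 0.1.
e1 = (1+alpha)/2 = -1.0, e2 = (1-alpha)/2 = 2.0.
t1 = p^e1 * q^e2 = 0.3^-1.0 * 0.1^2.0 = 0.033333.
t2 = (1-p)^e1 * (1-q)^e2 = 0.7^-1.0 * 0.9^2.0 = 1.157143.
4/(1-alpha^2) = -0.5.
D = -0.5*(1 - 0.033333 - 1.157143) = 0.0952

0.0952


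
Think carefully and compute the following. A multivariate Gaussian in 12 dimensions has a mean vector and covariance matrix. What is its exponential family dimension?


Exponential family dimension calculation:
For 12-dim MVN: mean has 12 params, covariance has 12*13/2 = 78 unique entries.
Total dim = 12 + 78 = 90.

90


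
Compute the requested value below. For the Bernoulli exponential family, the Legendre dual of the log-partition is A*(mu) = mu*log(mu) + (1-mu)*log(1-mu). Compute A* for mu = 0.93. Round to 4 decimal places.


Legendre transform for Bernoulli:
A*(mu) = mu*log(mu) + (1-mu)*log(1-mu).
mu = 0.93, 1-mu = 0.07.
mu*log(mu) = 0.93*log(0.93) = -0.067491.
(1-mu)*log(1-mu) = 0.07*log(0.07) = -0.186148.
A* = -0.067491 + -0.186148 = -0.2536

-0.2536


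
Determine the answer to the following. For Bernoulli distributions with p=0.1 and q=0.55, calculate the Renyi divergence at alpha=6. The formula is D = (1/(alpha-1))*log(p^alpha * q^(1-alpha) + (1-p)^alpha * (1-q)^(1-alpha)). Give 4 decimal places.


Renyi divergence of order alpha between Bernoulli distributions:
D = (1/(alpha-1))*log(p^alpha * q^(1-alpha) + (1-p)^alpha * (1-q)^(1-alpha)).
alpha = 6, p = 0.1, q = 0.55.
p^alpha * q^(1-alpha) = 0.1^6 * 0.55^-5 = 2e-05.
(1-p)^alpha * (1-q)^(1-alpha) = 0.9^6 * 0.45^-5 = 28.8.
sum = 2e-05 + 28.8 = 28.80002.
D = (1/5)*log(28.80002) = 0.6721

0.6721


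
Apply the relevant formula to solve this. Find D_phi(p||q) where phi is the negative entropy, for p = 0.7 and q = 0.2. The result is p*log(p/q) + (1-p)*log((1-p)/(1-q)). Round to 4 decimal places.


Bregman divergence with negative entropy generator:
D = p*log(p/q) + (1-p)*log((1-p)/(1-q)).
p = 0.7, q = 0.2.
p*log(p/q) = 0.7*log(0.7/0.2) = 0.876934.
(1-p)*log((1-p)/(1-q)) = 0.3*log(0.3/0.8) = -0.294249.
D = 0.876934 + -0.294249 = 0.5827

0.5827


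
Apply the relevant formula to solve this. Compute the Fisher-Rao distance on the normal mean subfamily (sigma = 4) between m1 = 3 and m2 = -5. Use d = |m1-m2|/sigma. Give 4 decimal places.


On the fixed-variance normal subfamily, geodesic distance = |m1-m2|/sigma.
|3 - -5| = 8.
sigma = 4.
d = 8/4 = 2.0000

2.0000


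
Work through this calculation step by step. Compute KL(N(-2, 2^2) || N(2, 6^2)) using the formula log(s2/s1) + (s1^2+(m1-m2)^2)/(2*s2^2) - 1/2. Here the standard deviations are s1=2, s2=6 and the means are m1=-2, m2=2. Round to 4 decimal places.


KL divergence between normal distributions:
KL = log(s2/s1) + (s1^2 + (m1-m2)^2)/(2*s2^2) - 1/2.
log(6/2) = 1.098612.
(2^2 + (-2-2)^2)/(2*6^2) = (4 + 16)/72 = 0.277778.
KL = 1.098612 + 0.277778 - 0.5 = 0.8764

0.8764


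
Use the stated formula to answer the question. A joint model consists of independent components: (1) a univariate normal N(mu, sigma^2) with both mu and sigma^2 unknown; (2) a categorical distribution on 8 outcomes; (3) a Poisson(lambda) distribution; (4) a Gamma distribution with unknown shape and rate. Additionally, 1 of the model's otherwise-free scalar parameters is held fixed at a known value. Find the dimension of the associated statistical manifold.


The dimension of a statistical manifold equals the number of free
(independent) real parameters of the model. For a product of independent
blocks the parameter counts add.
- normal (mu, sigma^2): 2.
- categorical on 8 outcomes (probabilities sum to 1): 8-1 = 7.
- Poisson (lambda): 1.
- Gamma (shape, rate): 2.
Total = 2 + 7 + 1 + 2 = 12.
1 parameter(s) fixed at known values: 12 - 1 = 11.
Dimension = 11

11


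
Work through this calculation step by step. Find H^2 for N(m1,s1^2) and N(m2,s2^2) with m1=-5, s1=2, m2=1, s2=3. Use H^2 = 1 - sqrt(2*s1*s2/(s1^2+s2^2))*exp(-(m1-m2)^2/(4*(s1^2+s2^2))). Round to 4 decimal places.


Squared Hellinger distance for Gaussians:
H^2 = 1 - sqrt(2*s1*s2/(s1^2+s2^2)) * exp(-(m1-m2)^2/(4*(s1^2+s2^2))).
s1^2 = 4, s2^2 = 9, s1^2+s2^2 = 13.
sqrt(2*2*3/(13)) = 0.960769.
(m1-m2)^2 = (-6)^2 = 36.
exp(-36/(4*13)) = exp(-0.692308) = 0.50042.
H^2 = 1 - 0.960769*0.50042 = 0.5192

0.5192


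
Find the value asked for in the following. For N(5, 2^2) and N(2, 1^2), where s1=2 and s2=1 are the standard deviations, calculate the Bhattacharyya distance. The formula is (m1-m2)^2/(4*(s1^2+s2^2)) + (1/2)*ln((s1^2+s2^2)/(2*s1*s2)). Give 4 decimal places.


Bhattacharyya distance between two Gaussians:
DB = (m1-m2)^2/(4*(s1^2+s2^2)) + (1/2)*ln((s1^2+s2^2)/(2*s1*s2)).
(m1-m2)^2 = (3)^2 = 9.
s1^2+s2^2 = 4 + 1 = 5.
term1 = 9/20 = 0.45.
term2 = 0.5*ln(5/4.0) = 0.111572.
DB = 0.45 + 0.111572 = 0.5616

0.5616


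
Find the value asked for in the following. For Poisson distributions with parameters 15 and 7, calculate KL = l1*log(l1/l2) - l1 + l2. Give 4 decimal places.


KL divergence for Poisson:
KL = l1*log(l1/l2) - l1 + l2.
l1 = 15, l2 = 7.
log(15/7) = 0.76214.
l1*log(l1/l2) = 15 * 0.76214 = 11.432101.
KL = 11.432101 - 15 + 7 = 3.4321

3.4321


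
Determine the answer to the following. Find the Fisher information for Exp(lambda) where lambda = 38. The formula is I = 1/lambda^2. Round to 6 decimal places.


Fisher information for exponential: I(lambda) = 1/lambda^2.
lambda = 38, lambda^2 = 1444.
I = 1/1444 = 0.000693

0.000693


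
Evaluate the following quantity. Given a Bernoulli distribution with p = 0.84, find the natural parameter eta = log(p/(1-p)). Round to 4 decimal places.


Natural parameter for Bernoulli: eta = log(p/(1-p)).
p = 0.84, 1-p = 0.16.
p/(1-p) = 5.25.
eta = log(5.25) = 1.6582

1.6582


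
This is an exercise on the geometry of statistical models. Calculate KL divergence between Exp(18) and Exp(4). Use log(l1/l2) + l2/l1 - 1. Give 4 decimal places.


KL divergence for exponential family:
KL = log(l1/l2) + l2/l1 - 1.
log(18/4) = 1.504077.
4/18 = 0.222222.
KL = 1.504077 + 0.222222 - 1 = 0.7263

0.7263


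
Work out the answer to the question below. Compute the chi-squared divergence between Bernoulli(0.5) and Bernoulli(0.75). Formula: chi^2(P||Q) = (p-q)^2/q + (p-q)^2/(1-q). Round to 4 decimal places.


Chi-squared divergence between Bernoulli distributions:
chi^2 = (p-q)^2/q + (p-q)^2/(1-q).
p = 0.5, q = 0.75, p-q = -0.25.
(p-q)^2 = 0.0625.
term1 = 0.0625/0.75 = 0.083333.
term2 = 0.0625/0.25 = 0.25.
chi^2 = 0.083333 + 0.25 = 0.3333

0.3333


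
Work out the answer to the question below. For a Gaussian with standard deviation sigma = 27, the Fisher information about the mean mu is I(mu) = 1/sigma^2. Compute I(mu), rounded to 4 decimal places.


The Fisher information for the mean of a normal distribution is I(mu) = 1/sigma^2.
sigma = 27, so sigma^2 = 729.
I(mu) = 1/729 = 0.0014

0.0014


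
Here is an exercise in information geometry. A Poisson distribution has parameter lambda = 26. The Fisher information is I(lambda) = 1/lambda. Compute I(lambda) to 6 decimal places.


Fisher information for Poisson: I(lambda) = 1/lambda.
lambda = 26.
I(lambda) = 1/26 = 0.038462

0.038462


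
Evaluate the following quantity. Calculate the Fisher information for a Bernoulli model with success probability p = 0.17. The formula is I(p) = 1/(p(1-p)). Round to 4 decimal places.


For Bernoulli(p), Fisher information is I(p) = 1/(p*(1-p)).
p = 0.17, 1-p = 0.83.
p*(1-p) = 0.1411.
I(p) = 1/0.1411 = 7.0872

7.0872


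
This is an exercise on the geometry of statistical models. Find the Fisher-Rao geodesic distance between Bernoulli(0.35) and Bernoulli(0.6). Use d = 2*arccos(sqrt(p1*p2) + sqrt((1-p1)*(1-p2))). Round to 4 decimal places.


Geodesic distance on Bernoulli manifold:
d(p1,p2) = 2*arccos(sqrt(p1*p2) + sqrt((1-p1)*(1-p2))).
sqrt(p1*p2) = sqrt(0.35*0.6) = 0.458258.
sqrt((1-p1)*(1-p2)) = sqrt(0.65*0.4) = 0.509902.
arg = 0.458258 + 0.509902 = 0.96816.
d = 2*arccos(0.96816) = 0.5061

0.5061


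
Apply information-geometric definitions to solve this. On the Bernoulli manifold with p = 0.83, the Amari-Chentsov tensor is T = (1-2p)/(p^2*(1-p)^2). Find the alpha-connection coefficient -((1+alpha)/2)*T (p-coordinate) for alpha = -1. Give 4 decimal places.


Skewness (Amari-Chentsov) tensor: T = (1-2p)/(p^2*(1-p)^2).
p = 0.83, 1-2p = -0.66, p^2 = 0.6889, (1-p)^2 = 0.0289.
T = -0.66/(0.6889 * 0.0289) = -33.150487.
In the p-coordinate, Gamma^(alpha) = Gamma^(0) - (alpha/2)*T with Gamma^(0) = (1/2)*g'(p) = -T/2,
so Gamma^(alpha) = -((1+alpha)/2)*T.
alpha = -1, -(1+alpha)/2 = 0.0.
Gamma = 0.0 * -33.150487 = 0.0000

0.0000


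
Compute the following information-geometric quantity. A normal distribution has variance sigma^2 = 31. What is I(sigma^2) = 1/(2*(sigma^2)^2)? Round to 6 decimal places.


Fisher information for variance: I(sigma^2) = 1/(2*sigma^4).
sigma^2 = 31, so sigma^4 = 961.
I = 1/(2*961) = 1/1922 = 0.000520

0.000520


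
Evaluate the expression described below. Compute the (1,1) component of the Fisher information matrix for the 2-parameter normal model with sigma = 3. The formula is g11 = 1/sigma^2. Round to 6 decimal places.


For the 2-parameter normal family, the Fisher metric has:
  g11 = 1/sigma^2, g22 = 2/sigma^2.
sigma = 3, sigma^2 = 9.
g11 = 0.111111

0.111111


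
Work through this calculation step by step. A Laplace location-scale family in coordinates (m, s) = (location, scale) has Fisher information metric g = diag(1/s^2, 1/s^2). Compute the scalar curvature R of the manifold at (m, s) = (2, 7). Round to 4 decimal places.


The metric has the form g = (A dm^2 + B ds^2)/s^2 with A = 1, B = 1.
Substitute u = sqrt(A/B)*m: g = B*(du^2 + ds^2)/s^2, i.e. B times the
Poincare upper half-plane metric, which has constant Gaussian curvature -1.
Scaling a 2D metric by a constant c divides the Gaussian curvature by c,
so K = -1/B = -1/(1) = -1.0000 everywhere (the point (m, s) = (2, 7) is irrelevant:
the curvature is constant).
Scalar curvature in dimension 2: R = 2K = -2/(1) = -2.0000.

-2.0000


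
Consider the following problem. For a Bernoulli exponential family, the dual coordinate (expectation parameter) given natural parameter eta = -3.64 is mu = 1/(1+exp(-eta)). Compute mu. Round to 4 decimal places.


Dual coordinate (expectation parameter) for Bernoulli:
mu = 1/(1+exp(-eta)).
eta = -3.64.
exp(-eta) = exp(3.64) = 38.091837.
mu = 1/(1+38.091837) = 0.0256

0.0256


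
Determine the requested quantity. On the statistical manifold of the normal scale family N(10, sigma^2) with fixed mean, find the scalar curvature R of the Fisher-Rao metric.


This family has a single free parameter, so its statistical manifold
is 1-dimensional. The Riemann curvature tensor of any 1-dimensional
Riemannian manifold vanishes identically, so R = 0.

0


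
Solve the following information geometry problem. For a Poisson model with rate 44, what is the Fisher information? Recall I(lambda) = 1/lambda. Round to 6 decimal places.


Fisher information for Poisson: I(lambda) = 1/lambda.
lambda = 44.
I(lambda) = 1/44 = 0.022727

0.022727


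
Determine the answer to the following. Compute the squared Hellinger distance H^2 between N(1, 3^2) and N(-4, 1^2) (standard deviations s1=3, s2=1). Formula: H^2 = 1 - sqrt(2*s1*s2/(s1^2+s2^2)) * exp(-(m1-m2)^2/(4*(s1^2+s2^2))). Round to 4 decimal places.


Squared Hellinger distance for Gaussians:
H^2 = 1 - sqrt(2*s1*s2/(s1^2+s2^2)) * exp(-(m1-m2)^2/(4*(s1^2+s2^2))).
s1^2 = 9, s2^2 = 1, s1^2+s2^2 = 10.
sqrt(2*3*1/(10)) = 0.774597.
(m1-m2)^2 = (5)^2 = 25.
exp(-25/(4*10)) = exp(-0.625) = 0.535261.
H^2 = 1 - 0.774597*0.535261 = 0.5854

0.5854


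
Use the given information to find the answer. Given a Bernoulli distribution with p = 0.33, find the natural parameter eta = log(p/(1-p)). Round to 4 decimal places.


Natural parameter for Bernoulli: eta = log(p/(1-p)).
p = 0.33, 1-p = 0.67.
p/(1-p) = 0.492537.
eta = log(0.492537) = -0.7082

-0.7082


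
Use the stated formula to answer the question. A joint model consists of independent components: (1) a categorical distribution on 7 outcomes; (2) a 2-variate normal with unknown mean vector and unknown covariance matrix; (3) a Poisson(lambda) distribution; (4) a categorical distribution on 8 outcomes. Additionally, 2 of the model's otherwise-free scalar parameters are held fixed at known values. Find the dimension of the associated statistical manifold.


The dimension of a statistical manifold equals the number of free
(independent) real parameters of the model. For a product of independent
blocks the parameter counts add.
- categorical on 7 outcomes (probabilities sum to 1): 7-1 = 6.
- 2-variate normal: 2 (mean) + 2*3/2 = 3 (symmetric covariance) = 5.
- Poisson (lambda): 1.
- categorical on 8 outcomes (probabilities sum to 1): 8-1 = 7.
Total = 6 + 5 + 1 + 7 = 19.
2 parameter(s) fixed at known values: 19 - 2 = 17.
Dimension = 17

17


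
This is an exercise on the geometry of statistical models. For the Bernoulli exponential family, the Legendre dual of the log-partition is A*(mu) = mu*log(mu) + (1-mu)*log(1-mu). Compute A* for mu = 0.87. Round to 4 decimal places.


Legendre transform for Bernoulli:
A*(mu) = mu*log(mu) + (1-mu)*log(1-mu).
mu = 0.87, 1-mu = 0.13.
mu*log(mu) = 0.87*log(0.87) = -0.121158.
(1-mu)*log(1-mu) = 0.13*log(0.13) = -0.265229.
A* = -0.121158 + -0.265229 = -0.3864

-0.3864


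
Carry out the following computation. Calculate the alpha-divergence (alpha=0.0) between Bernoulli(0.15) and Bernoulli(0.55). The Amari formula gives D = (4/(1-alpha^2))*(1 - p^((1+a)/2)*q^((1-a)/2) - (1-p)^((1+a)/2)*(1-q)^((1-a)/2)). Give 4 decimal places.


Amari alpha-divergence:
D = (4/(1-alpha^2))*(1 - p^((1+a)/2)*q^((1-a)/2) - (1-p)^((1+a)/2)*(1-q)^((1-a)/2)).
alpha = 0.0, p = 0.15, q = 0.55.
e1 = (1+alpha)/2 = 0.5, e2 = (1-alpha)/2 = 0.5.
t1 = p^e1 * q^e2 = 0.15^0.5 * 0.55^0.5 = 0.287228.
t2 = (1-p)^e1 * (1-q)^e2 = 0.85^0.5 * 0.45^0.5 = 0.618466.
4/(1-alpha^2) = 4.0.
D = 4.0*(1 - 0.287228 - 0.618466) = 0.3772

0.3772


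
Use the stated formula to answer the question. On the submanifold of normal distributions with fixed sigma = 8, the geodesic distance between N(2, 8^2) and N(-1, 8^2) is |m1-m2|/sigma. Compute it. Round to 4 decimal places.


On the fixed-variance normal subfamily, geodesic distance = |m1-m2|/sigma.
|2 - -1| = 3.
sigma = 8.
d = 3/8 = 0.3750

0.3750


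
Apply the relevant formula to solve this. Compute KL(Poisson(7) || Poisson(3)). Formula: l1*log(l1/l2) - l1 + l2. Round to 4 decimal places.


KL divergence for Poisson:
KL = l1*log(l1/l2) - l1 + l2.
l1 = 7, l2 = 3.
log(7/3) = 0.847298.
l1*log(l1/l2) = 7 * 0.847298 = 5.931085.
KL = 5.931085 - 7 + 3 = 1.9311

1.9311


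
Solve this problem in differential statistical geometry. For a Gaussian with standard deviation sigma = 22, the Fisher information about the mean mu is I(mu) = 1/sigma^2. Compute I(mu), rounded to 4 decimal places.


The Fisher information for the mean of a normal distribution is I(mu) = 1/sigma^2.
sigma = 22, so sigma^2 = 484.
I(mu) = 1/484 = 0.0021

0.0021


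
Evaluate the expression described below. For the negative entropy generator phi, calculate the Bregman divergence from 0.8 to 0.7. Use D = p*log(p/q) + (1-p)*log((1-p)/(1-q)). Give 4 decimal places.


Bregman divergence with negative entropy generator:
D = p*log(p/q) + (1-p)*log((1-p)/(1-q)).
p = 0.8, q = 0.7.
p*log(p/q) = 0.8*log(0.8/0.7) = 0.106825.
(1-p)*log((1-p)/(1-q)) = 0.2*log(0.2/0.3) = -0.081093.
D = 0.106825 + -0.081093 = 0.0257

0.0257


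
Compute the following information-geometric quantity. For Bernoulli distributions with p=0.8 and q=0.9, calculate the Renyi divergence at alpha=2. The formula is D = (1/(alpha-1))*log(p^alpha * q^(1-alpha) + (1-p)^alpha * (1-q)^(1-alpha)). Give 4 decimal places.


Renyi divergence of order alpha between Bernoulli distributions:
D = (1/(alpha-1))*log(p^alpha * q^(1-alpha) + (1-p)^alpha * (1-q)^(1-alpha)).
alpha = 2, p = 0.8, q = 0.9.
p^alpha * q^(1-alpha) = 0.8^2 * 0.9^-1 = 0.711111.
(1-p)^alpha * (1-q)^(1-alpha) = 0.2^2 * 0.1^-1 = 0.4.
sum = 0.711111 + 0.4 = 1.111111.
D = (1/1)*log(1.111111) = 0.1054

0.1054


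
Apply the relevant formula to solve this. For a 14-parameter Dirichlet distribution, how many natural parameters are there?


Exponential family dimension calculation:
Dirichlet with 14 components has 14 natural parameters.

14


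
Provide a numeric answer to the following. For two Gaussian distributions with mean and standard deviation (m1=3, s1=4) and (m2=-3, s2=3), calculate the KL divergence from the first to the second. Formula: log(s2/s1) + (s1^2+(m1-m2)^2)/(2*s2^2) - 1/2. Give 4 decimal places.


KL divergence between normal distributions:
KL = log(s2/s1) + (s1^2 + (m1-m2)^2)/(2*s2^2) - 1/2.
log(3/4) = -0.287682.
(4^2 + (3--3)^2)/(2*3^2) = (16 + 36)/18 = 2.888889.
KL = -0.287682 + 2.888889 - 0.5 = 2.1012

2.1012


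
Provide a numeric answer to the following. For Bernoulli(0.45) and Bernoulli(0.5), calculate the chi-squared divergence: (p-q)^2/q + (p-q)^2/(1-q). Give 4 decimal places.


Chi-squared divergence between Bernoulli distributions:
chi^2 = (p-q)^2/q + (p-q)^2/(1-q).
p = 0.45, q = 0.5, p-q = -0.05.
(p-q)^2 = 0.0025.
term1 = 0.0025/0.5 = 0.005.
term2 = 0.0025/0.5 = 0.005.
chi^2 = 0.005 + 0.005 = 0.0100

0.0100


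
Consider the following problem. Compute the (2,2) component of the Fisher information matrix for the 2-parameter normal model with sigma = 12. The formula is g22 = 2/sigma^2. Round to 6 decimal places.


For the 2-parameter normal family, the Fisher metric has:
  g11 = 1/sigma^2, g22 = 2/sigma^2.
sigma = 12, sigma^2 = 144.
g22 = 0.013889

0.013889


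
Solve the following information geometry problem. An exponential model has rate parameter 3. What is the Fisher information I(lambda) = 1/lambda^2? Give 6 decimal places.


Fisher information for exponential: I(lambda) = 1/lambda^2.
lambda = 3, lambda^2 = 9.
I = 1/9 = 0.111111

0.111111
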